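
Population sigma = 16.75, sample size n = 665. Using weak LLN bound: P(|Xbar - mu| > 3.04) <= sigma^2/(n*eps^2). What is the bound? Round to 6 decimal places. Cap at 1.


bound = min(1, sigma^2/(n*eps^2))
sigma^2 = 16.75^2 = 280.5625
n*eps^2 = 665 * 3.04^2 = 665 * 9.2416 = 6145.664
sigma^2/(n*eps^2) = 280.5625 / 6145.664 ≈ 0.04565211

0.045652


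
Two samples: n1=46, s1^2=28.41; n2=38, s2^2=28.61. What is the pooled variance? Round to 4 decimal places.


sp^2 = ((n1-1)*s1^2 + (n2-1)*s2^2)/(n1+n2-2)
(n1-1)*s1^2 = 45 * 28.41 = 1278.45
(n2-1)*s2^2 = 37 * 28.61 = 1058.57
numerator = 1278.45 + 1058.57 = 2337.02
n1+n2-2 = 82
sp^2 = 2337.02 / 82 = 116851/4100 ≈ 28.500244

28.5002


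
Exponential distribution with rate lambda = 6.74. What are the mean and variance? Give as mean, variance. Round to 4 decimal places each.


mean = 1/lam, var = 1/lam^2
mean = 1 / 6.74 = 50/337 ≈ 0.148368
lam^2 = 6.74^2 = 45.4276
var = 1 / 45.4276 ≈ 0.022013

0.1484, 0.0220


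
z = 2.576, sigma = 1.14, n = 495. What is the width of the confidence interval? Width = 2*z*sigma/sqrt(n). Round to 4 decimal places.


width = 2*z*sigma/sqrt(n)
2*z*sigma = 2 * 2.576 * 1.14 = 5.87328
sqrt(495) ≈ 22.248595
width = 5.87328 / 22.248595 ≈ 0.263984

0.2640


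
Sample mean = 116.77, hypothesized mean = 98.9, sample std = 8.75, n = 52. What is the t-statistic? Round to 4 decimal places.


t = (xbar - mu0) / (s/sqrt(n))
xbar - mu0 = 116.77 - 98.9 = 17.87
sqrt(52) ≈ 7.21110255
s/sqrt(n) = 8.75 / 7.21110255 ≈ 1.21340668
t = 17.87 / 1.21340668 ≈ 14.727132

14.7271


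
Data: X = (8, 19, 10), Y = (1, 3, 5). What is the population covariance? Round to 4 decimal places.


Cov = (1/n)*sum((xi-xbar)(yi-ybar))
n = 3, xbar = 37/3 ≈ 12.333333, ybar = 9/3 = 3
sum((xi-xbar)(yi-ybar)) = 4
Cov = 4 / 3 = 4/3 ≈ 1.333333

1.3333


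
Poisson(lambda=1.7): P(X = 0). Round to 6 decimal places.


P = e^(-lam) * lam^k / k!
e^(-1.7) ≈ 0.1826835
lam^k = 1.7^0 = 1
k! = 0! = 1
P = 0.1826835 * 1 / 1 ≈ 0.182684

0.182684


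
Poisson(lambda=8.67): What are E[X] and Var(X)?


E[X] = Var(X) = lambda = 8.67

8.67, 8.67


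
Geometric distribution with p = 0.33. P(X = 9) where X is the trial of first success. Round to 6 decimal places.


P = (1-p)^(k-1) * p
(1-p)^(k-1) = 0.67^8 ≈ 0.04060677
P = 0.04060677 * 0.33 ≈ 0.01340023

0.013400


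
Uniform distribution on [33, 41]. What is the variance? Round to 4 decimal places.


Var = (b-a)^2 / 12
(b-a)^2 = (41 - 33)^2 = 64
Var = 64/12 ≈ 5.333333

5.3333


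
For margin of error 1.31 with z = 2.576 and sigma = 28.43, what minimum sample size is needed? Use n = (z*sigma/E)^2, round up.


z*sigma/E = 2.576 * 28.43 / 1.31 ≈ 55.905099
(z*sigma/E)^2 ≈ 3125.380121
round up: n = 3126

3126


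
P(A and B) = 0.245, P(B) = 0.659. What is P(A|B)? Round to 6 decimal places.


P(A|B) = P(A and B) / P(B) = 0.245 / 0.659 = 245/659 ≈ 0.37177542

0.371775


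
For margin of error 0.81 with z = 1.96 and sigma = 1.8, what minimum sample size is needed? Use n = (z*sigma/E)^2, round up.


z*sigma/E = 1.96 * 1.8 / 0.81 = 196/45 ≈ 4.355556
(z*sigma/E)^2 = 38416/2025 ≈ 18.970864
round up: n = 19

19


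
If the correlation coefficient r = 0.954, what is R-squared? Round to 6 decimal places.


R^2 = r^2 = (0.954)^2 = 0.910116

0.910116


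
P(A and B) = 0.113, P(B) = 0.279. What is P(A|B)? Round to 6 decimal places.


P(A|B) = P(A and B) / P(B) = 0.113 / 0.279 = 113/279 ≈ 0.40501792

0.405018


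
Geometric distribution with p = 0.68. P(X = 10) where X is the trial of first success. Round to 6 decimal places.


P = (1-p)^(k-1) * p
(1-p)^(k-1) = 0.32^9 ≈ 0.00003518437
P = 0.00003518437 * 0.68 ≈ 0.00002392537

0.000024


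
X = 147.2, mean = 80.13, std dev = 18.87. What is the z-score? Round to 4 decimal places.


z = (X - mu) / sigma
X - mu = 147.2 - 80.13 = 67.07
z = 67.07 / 18.87 = 6707/1887 ≈ 3.554319

3.5543


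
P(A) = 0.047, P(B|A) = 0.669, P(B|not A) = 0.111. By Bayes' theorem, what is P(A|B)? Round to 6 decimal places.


P(A|B) = P(B|A)*P(A) / P(B), P(B) = P(B|A)*P(A) + P(B|not A)*P(not A)
P(B|A)*P(A) = 0.669 * 0.047 = 0.031443
P(B|not A)*P(not A) = 0.111 * 0.953 = 0.105783
P(B) = 0.031443 + 0.105783 = 0.137226
P(A|B) = 0.031443 / 0.137226 ≈ 0.22913296

0.229133


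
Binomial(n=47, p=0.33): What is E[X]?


E[X] = n*p = 47 * 0.33 = 15.51

15.51


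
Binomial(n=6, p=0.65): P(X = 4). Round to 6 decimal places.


P = C(n,k) * p^k * (1-p)^(n-k)
C(6,4) = 15
p^k = 0.65^4 ≈ 0.1785063
(1-p)^(n-k) = 0.35^2 = 0.1225
P = 15 * 0.1785063 * 0.1225 ≈ 0.328005

0.328005


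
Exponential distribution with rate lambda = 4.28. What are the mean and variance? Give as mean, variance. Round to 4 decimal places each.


mean = 1/lam, var = 1/lam^2
mean = 1 / 4.28 = 25/107 ≈ 0.233645
lam^2 = 4.28^2 = 18.3184
var = 1 / 18.3184 ≈ 0.054590

0.2336, 0.0546


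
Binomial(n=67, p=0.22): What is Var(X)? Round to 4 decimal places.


Var = n*p*(1-p) = 67 * 0.22 * 0.78 = 11.4972

11.4972


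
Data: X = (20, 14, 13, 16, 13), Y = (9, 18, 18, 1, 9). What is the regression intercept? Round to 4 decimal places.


a = ybar - b*xbar, where b = sum((xi-xbar)(yi-ybar)) / sum((xi-xbar)^2)
n = 5, xbar = 76/5 = 15.2, ybar = 55/5 = 11
Sxy = sum((xi-xbar)(yi-ybar)) = -37
Sxx = sum((xi-xbar)^2) = 34.8
b = Sxy / Sxx = -185/174 ≈ -1.063218
a = 11 - (-1.063218) * 15.2 = 2363/87 ≈ 27.160920

27.1609


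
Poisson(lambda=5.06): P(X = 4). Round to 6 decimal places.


P = e^(-lam) * lam^k / k!
e^(-5.06) ≈ 0.006345560
lam^k = 5.06^4 ≈ 655.544333
k! = 4! = 24
P = 0.006345560 * 655.544333 / 24 ≈ 0.173325

0.173325


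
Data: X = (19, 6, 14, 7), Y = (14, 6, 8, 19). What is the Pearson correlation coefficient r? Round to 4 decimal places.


r = sum((xi-xbar)(yi-ybar)) / sqrt(sum((xi-xbar)^2) * sum((yi-ybar)^2))
n = 4, xbar = 46/4 = 11.5, ybar = 47/4 = 11.75
Sxy = sum((xi-xbar)(yi-ybar)) = 6.5
Sxx = sum((xi-xbar)^2) = 113
Syy = sum((yi-ybar)^2) = 104.75
sqrt(Sxx*Syy) ≈ 108.796829
r = Sxy / sqrt(Sxx*Syy) = 6.5 / 108.796829 ≈ 0.059744

0.0597


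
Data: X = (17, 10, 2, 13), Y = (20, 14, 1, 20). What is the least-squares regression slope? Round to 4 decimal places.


b = sum((xi-xbar)(yi-ybar)) / sum((xi-xbar)^2)
n = 4, xbar = 42/4 = 10.5, ybar = 55/4 = 13.75
Sxy = sum((xi-xbar)(yi-ybar)) = 164.5
Sxx = sum((xi-xbar)^2) = 121
b = Sxy / Sxx = 329/242 ≈ 1.359504

1.3595


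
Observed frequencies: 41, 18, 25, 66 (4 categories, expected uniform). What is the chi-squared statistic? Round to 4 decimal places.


chi2 = sum((O-E)^2/E), E = total/4
total = 150, E = 150/4 = 37.5
(41 - 37.5)^2 / 37.5 = 12.25 / 37.5 = 49/150 ≈ 0.326667
(18 - 37.5)^2 / 37.5 = 380.25 / 37.5 = 10.14
(25 - 37.5)^2 / 37.5 = 156.25 / 37.5 = 25/6 ≈ 4.166667
(66 - 37.5)^2 / 37.5 = 812.25 / 37.5 = 21.66
chi2 = 2722/75 ≈ 36.293333

36.2933


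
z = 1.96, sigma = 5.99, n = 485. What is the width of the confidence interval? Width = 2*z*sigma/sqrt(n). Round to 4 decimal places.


width = 2*z*sigma/sqrt(n)
2*z*sigma = 2 * 1.96 * 5.99 = 23.4808
sqrt(485) ≈ 22.022716
width = 23.4808 / 22.022716 ≈ 1.066208

1.0662


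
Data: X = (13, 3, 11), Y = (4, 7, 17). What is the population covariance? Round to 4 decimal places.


Cov = (1/n)*sum((xi-xbar)(yi-ybar))
n = 3, xbar = 27/3 = 9, ybar = 28/3 ≈ 9.333333
sum((xi-xbar)(yi-ybar)) = 8
Cov = 8 / 3 = 8/3 ≈ 2.666667

2.6667


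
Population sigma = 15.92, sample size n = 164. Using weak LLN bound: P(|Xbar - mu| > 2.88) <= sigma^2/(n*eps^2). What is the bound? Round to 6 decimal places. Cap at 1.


bound = min(1, sigma^2/(n*eps^2))
sigma^2 = 15.92^2 = 253.4464
n*eps^2 = 164 * 2.88^2 = 164 * 8.2944 = 1360.2816
sigma^2/(n*eps^2) = 253.4464 / 1360.2816 ≈ 0.18631907

0.186319


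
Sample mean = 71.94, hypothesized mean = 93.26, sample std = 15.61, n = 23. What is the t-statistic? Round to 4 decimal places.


t = (xbar - mu0) / (s/sqrt(n))
xbar - mu0 = 71.94 - 93.26 = -21.32
sqrt(23) ≈ 4.79583152
s/sqrt(n) = 15.61 / 4.79583152 ≈ 3.25491000
t = -21.32 / 3.25491000 ≈ -6.550104

-6.5501


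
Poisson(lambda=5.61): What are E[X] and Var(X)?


E[X] = Var(X) = lambda = 5.61

5.61, 5.61


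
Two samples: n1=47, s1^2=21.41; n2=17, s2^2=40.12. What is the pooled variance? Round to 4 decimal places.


sp^2 = ((n1-1)*s1^2 + (n2-1)*s2^2)/(n1+n2-2)
(n1-1)*s1^2 = 46 * 21.41 = 984.86
(n2-1)*s2^2 = 16 * 40.12 = 641.92
numerator = 984.86 + 641.92 = 1626.78
n1+n2-2 = 62
sp^2 = 1626.78 / 62 = 81339/3100 ≈ 26.238387

26.2384


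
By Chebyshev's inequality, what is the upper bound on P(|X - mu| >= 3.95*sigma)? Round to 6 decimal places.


P <= 1/k^2
k^2 = 3.95^2 = 15.6025
1/k^2 = 1 / 15.6025 = 400/6241 ≈ 0.06409229

0.064092


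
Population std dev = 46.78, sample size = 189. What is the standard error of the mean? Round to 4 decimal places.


SE = sigma / sqrt(n)
sqrt(189) ≈ 13.747727
SE = 46.78 / 13.747727 ≈ 3.402744

3.4027


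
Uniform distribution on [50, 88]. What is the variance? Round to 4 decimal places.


Var = (b-a)^2 / 12
(b-a)^2 = (88 - 50)^2 = 1444
Var = 1444/12 ≈ 120.333333

120.3333


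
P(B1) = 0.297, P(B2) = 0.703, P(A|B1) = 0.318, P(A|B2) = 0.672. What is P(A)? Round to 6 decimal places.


P(A) = P(A|B1)*P(B1) + P(A|B2)*P(B2)
P(A|B1)*P(B1) = 0.318 * 0.297 = 0.094446
P(A|B2)*P(B2) = 0.672 * 0.703 = 0.472416
P(A) = 0.094446 + 0.472416 = 0.566862

0.566862


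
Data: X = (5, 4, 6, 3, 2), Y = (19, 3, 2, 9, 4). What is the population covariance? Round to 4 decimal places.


Cov = (1/n)*sum((xi-xbar)(yi-ybar))
n = 5, xbar = 20/5 = 4, ybar = 37/5 = 7.4
sum((xi-xbar)(yi-ybar)) = 6
Cov = 6 / 5 = 1.2

1.2000


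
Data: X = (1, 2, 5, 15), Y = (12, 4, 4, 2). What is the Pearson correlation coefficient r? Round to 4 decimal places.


r = sum((xi-xbar)(yi-ybar)) / sqrt(sum((xi-xbar)^2) * sum((yi-ybar)^2))
n = 4, xbar = 23/4 = 5.75, ybar = 22/4 = 5.5
Sxy = sum((xi-xbar)(yi-ybar)) = -56.5
Sxx = sum((xi-xbar)^2) = 122.75
Syy = sum((yi-ybar)^2) = 59
sqrt(Sxx*Syy) ≈ 85.101410
r = Sxy / sqrt(Sxx*Syy) = -56.5 / 85.101410 ≈ -0.663914

-0.6639


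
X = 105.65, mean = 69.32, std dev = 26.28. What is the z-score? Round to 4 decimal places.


z = (X - mu) / sigma
X - mu = 105.65 - 69.32 = 36.33
z = 36.33 / 26.28 = 1211/876 ≈ 1.382420

1.3824


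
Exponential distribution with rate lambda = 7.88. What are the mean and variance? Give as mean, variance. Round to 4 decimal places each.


mean = 1/lam, var = 1/lam^2
mean = 1 / 7.88 = 25/197 ≈ 0.126904
lam^2 = 7.88^2 = 62.0944
var = 1 / 62.0944 ≈ 0.016105

0.1269, 0.0161


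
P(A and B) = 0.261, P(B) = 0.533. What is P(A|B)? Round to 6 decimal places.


P(A|B) = P(A and B) / P(B) = 0.261 / 0.533 = 261/533 ≈ 0.48968105

0.489681


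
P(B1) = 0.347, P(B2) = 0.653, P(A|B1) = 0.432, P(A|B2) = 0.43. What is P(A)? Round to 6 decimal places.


P(A) = P(A|B1)*P(B1) + P(A|B2)*P(B2)
P(A|B1)*P(B1) = 0.432 * 0.347 = 0.149904
P(A|B2)*P(B2) = 0.43 * 0.653 = 0.28079
P(A) = 0.149904 + 0.28079 = 0.430694

0.430694


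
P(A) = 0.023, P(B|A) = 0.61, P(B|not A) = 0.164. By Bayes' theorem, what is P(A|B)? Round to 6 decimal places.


P(A|B) = P(B|A)*P(A) / P(B), P(B) = P(B|A)*P(A) + P(B|not A)*P(not A)
P(B|A)*P(A) = 0.61 * 0.023 = 0.01403
P(B|not A)*P(not A) = 0.164 * 0.977 = 0.160228
P(B) = 0.01403 + 0.160228 = 0.174258
P(A|B) = 0.01403 / 0.174258 ≈ 0.08051280

0.080513


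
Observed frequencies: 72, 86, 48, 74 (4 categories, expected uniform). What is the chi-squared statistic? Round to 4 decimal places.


chi2 = sum((O-E)^2/E), E = total/4
total = 280, E = 280/4 = 70
(72 - 70)^2 / 70 = 4 / 70 = 2/35 ≈ 0.057143
(86 - 70)^2 / 70 = 256 / 70 = 128/35 ≈ 3.657143
(48 - 70)^2 / 70 = 484 / 70 = 242/35 ≈ 6.914286
(74 - 70)^2 / 70 = 16 / 70 = 8/35 ≈ 0.228571
chi2 = 76/7 ≈ 10.857143

10.8571


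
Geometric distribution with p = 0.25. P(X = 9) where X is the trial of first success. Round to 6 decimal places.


P = (1-p)^(k-1) * p
(1-p)^(k-1) = 0.75^8 ≈ 0.1001129
P = 0.1001129 * 0.25 ≈ 0.02502823

0.025028


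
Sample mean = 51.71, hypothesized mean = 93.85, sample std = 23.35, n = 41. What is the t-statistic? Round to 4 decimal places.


t = (xbar - mu0) / (s/sqrt(n))
xbar - mu0 = 51.71 - 93.85 = -42.14
sqrt(41) ≈ 6.40312424
s/sqrt(n) = 23.35 / 6.40312424 ≈ 3.64665734
t = -42.14 / 3.64665734 ≈ -11.555788

-11.5558


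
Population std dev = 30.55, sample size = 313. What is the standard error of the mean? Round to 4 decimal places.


SE = sigma / sqrt(n)
sqrt(313) ≈ 17.691806
SE = 30.55 / 17.691806 ≈ 1.726788

1.7268


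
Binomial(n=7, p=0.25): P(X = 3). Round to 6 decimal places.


P = C(n,k) * p^k * (1-p)^(n-k)
C(7,3) = 35
p^k = 0.25^3 = 0.015625
(1-p)^(n-k) = 0.75^4 = 81/256 ≈ 0.3164063
P = 35 * 0.015625 * 0.3164063 ≈ 0.173035

0.173035


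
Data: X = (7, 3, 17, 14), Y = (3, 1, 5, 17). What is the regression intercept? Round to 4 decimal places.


a = ybar - b*xbar, where b = sum((xi-xbar)(yi-ybar)) / sum((xi-xbar)^2)
n = 4, xbar = 41/4 = 10.25, ybar = 26/4 = 6.5
Sxy = sum((xi-xbar)(yi-ybar)) = 80.5
Sxx = sum((xi-xbar)^2) = 122.75
b = Sxy / Sxx = 322/491 ≈ 0.655804
a = 6.5 - 0.655804 * 10.25 = -109/491 ≈ -0.221996

-0.2220


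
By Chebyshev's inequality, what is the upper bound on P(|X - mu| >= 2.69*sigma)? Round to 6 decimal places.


P <= 1/k^2
k^2 = 2.69^2 = 7.2361
1/k^2 = 1 / 7.2361 ≈ 0.13819599

0.138196


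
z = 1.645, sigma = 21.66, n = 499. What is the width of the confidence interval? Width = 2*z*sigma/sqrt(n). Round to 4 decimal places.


width = 2*z*sigma/sqrt(n)
2*z*sigma = 2 * 1.645 * 21.66 = 71.2614
sqrt(499) ≈ 22.338308
width = 71.2614 / 22.338308 ≈ 3.190098

3.1901


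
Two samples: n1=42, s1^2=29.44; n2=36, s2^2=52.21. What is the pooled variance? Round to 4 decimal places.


sp^2 = ((n1-1)*s1^2 + (n2-1)*s2^2)/(n1+n2-2)
(n1-1)*s1^2 = 41 * 29.44 = 1207.04
(n2-1)*s2^2 = 35 * 52.21 = 1827.35
numerator = 1207.04 + 1827.35 = 3034.39
n1+n2-2 = 76
sp^2 = 3034.39 / 76 = 303439/7600 ≈ 39.926184

39.9262


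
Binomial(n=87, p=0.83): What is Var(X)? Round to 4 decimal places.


Var = n*p*(1-p) = 87 * 0.83 * 0.17 = 12.2757

12.2757


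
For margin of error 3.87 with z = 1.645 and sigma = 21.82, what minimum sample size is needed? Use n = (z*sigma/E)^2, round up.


z*sigma/E = 1.645 * 21.82 / 3.87 ≈ 9.274910
(z*sigma/E)^2 ≈ 86.023947
round up: n = 87

87


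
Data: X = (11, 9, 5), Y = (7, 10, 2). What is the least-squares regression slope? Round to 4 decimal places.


b = sum((xi-xbar)(yi-ybar)) / sum((xi-xbar)^2)
n = 3, xbar = 25/3 ≈ 8.333333, ybar = 19/3 ≈ 6.333333
Sxy = sum((xi-xbar)(yi-ybar)) = 56/3 ≈ 18.666667
Sxx = sum((xi-xbar)^2) = 56/3 ≈ 18.666667
b = Sxy / Sxx = 1

1.0000


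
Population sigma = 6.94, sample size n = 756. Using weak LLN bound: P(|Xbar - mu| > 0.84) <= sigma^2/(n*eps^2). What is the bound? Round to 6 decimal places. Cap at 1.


bound = min(1, sigma^2/(n*eps^2))
sigma^2 = 6.94^2 = 48.1636
n*eps^2 = 756 * 0.84^2 = 756 * 0.7056 = 533.4336
sigma^2/(n*eps^2) = 48.1636 / 533.4336 ≈ 0.09028978

0.090290


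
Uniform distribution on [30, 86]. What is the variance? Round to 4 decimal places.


Var = (b-a)^2 / 12
(b-a)^2 = (86 - 30)^2 = 3136
Var = 3136/12 ≈ 261.333333

261.3333


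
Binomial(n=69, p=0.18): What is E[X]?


E[X] = n*p = 69 * 0.18 = 12.42

12.42


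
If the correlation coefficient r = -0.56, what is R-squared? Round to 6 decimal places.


R^2 = r^2 = (-0.56)^2 = 0.3136

0.313600


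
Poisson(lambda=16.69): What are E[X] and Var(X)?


E[X] = Var(X) = lambda = 16.69

16.69, 16.69


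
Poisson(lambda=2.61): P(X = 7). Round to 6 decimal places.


P = e^(-lam) * lam^k / k!
e^(-2.61) ≈ 0.07353454
lam^k = 2.61^7 ≈ 825.056236
k! = 7! = 5040
P = 0.07353454 * 825.056236 / 5040 ≈ 0.012038

0.012038


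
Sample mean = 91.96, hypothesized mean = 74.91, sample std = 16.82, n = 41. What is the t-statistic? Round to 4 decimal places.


t = (xbar - mu0) / (s/sqrt(n))
xbar - mu0 = 91.96 - 74.91 = 17.05
sqrt(41) ≈ 6.40312424
s/sqrt(n) = 16.82 / 6.40312424 ≈ 2.62684267
t = 17.05 / 2.62684267 ≈ 6.490682

6.4907


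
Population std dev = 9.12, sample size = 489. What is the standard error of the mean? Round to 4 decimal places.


SE = sigma / sqrt(n)
sqrt(489) ≈ 22.113344
SE = 9.12 / 22.113344 ≈ 0.412421

0.4124


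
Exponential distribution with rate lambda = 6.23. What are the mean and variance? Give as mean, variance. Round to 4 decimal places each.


mean = 1/lam, var = 1/lam^2
mean = 1 / 6.23 = 100/623 ≈ 0.160514
lam^2 = 6.23^2 = 38.8129
var = 1 / 38.8129 ≈ 0.025765

0.1605, 0.0258


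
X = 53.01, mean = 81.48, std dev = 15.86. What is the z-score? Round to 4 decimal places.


z = (X - mu) / sigma
X - mu = 53.01 - 81.48 = -28.47
z = -28.47 / 15.86 = -219/122 ≈ -1.795082

-1.7951


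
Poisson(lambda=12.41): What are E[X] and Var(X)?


E[X] = Var(X) = lambda = 12.41

12.41, 12.41


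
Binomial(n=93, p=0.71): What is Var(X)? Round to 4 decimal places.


Var = n*p*(1-p) = 93 * 0.71 * 0.29 = 19.1487

19.1487


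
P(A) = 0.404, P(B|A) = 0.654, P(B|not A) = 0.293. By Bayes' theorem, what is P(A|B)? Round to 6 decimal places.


P(A|B) = P(B|A)*P(A) / P(B), P(B) = P(B|A)*P(A) + P(B|not A)*P(not A)
P(B|A)*P(A) = 0.654 * 0.404 = 0.264216
P(B|not A)*P(not A) = 0.293 * 0.596 = 0.174628
P(B) = 0.264216 + 0.174628 = 0.438844
P(A|B) = 0.264216 / 0.438844 ≈ 0.60207272

0.602073


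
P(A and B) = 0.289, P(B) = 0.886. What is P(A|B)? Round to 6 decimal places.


P(A|B) = P(A and B) / P(B) = 0.289 / 0.886 = 289/886 ≈ 0.32618510

0.326185


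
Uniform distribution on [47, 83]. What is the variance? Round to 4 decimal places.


Var = (b-a)^2 / 12
(b-a)^2 = (83 - 47)^2 = 1296
Var = 1296/12 = 108

108.0000


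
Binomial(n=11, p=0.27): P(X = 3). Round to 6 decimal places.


P = C(n,k) * p^k * (1-p)^(n-k)
C(11,3) = 165
p^k = 0.27^3 = 0.019683
(1-p)^(n-k) = 0.73^8 ≈ 0.08064601
P = 165 * 0.019683 * 0.08064601 ≈ 0.261914

0.261914


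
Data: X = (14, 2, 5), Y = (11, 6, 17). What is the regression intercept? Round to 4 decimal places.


a = ybar - b*xbar, where b = sum((xi-xbar)(yi-ybar)) / sum((xi-xbar)^2)
n = 3, xbar = 21/3 = 7, ybar = 34/3 ≈ 11.333333
Sxy = sum((xi-xbar)(yi-ybar)) = 13
Sxx = sum((xi-xbar)^2) = 78
b = Sxy / Sxx = 1/6 ≈ 0.166667
a = 11.333333 - 0.166667 * 7 = 61/6 ≈ 10.166667

10.1667


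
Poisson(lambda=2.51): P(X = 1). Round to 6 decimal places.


P = e^(-lam) * lam^k / k!
e^(-2.51) ≈ 0.08126824
lam^k = 2.51^1 = 2.51
k! = 1! = 1
P = 0.08126824 * 2.51 / 1 ≈ 0.203983

0.203983


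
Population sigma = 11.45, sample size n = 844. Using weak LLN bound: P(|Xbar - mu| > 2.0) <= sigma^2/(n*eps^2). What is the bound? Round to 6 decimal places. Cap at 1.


bound = min(1, sigma^2/(n*eps^2))
sigma^2 = 11.45^2 = 131.1025
n*eps^2 = 844 * 2.0^2 = 844 * 4 = 3376
sigma^2/(n*eps^2) = 131.1025 / 3376 ≈ 0.03883368

0.038834


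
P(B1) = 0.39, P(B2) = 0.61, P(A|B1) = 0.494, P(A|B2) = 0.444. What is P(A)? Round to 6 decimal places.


P(A) = P(A|B1)*P(B1) + P(A|B2)*P(B2)
P(A|B1)*P(B1) = 0.494 * 0.39 = 0.19266
P(A|B2)*P(B2) = 0.444 * 0.61 = 0.27084
P(A) = 0.19266 + 0.27084 = 0.4635

0.463500


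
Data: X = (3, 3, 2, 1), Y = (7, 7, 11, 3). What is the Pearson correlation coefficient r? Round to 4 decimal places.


r = sum((xi-xbar)(yi-ybar)) / sqrt(sum((xi-xbar)^2) * sum((yi-ybar)^2))
n = 4, xbar = 9/4 = 2.25, ybar = 28/4 = 7
Sxy = sum((xi-xbar)(yi-ybar)) = 4
Sxx = sum((xi-xbar)^2) = 2.75
Syy = sum((yi-ybar)^2) = 32
sqrt(Sxx*Syy) ≈ 9.380832
r = Sxy / sqrt(Sxx*Syy) = 4 / 9.380832 ≈ 0.426401

0.4264


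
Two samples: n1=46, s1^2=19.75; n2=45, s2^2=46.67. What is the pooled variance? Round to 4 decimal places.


sp^2 = ((n1-1)*s1^2 + (n2-1)*s2^2)/(n1+n2-2)
(n1-1)*s1^2 = 45 * 19.75 = 888.75
(n2-1)*s2^2 = 44 * 46.67 = 2053.48
numerator = 888.75 + 2053.48 = 2942.23
n1+n2-2 = 89
sp^2 = 2942.23 / 89 = 294223/8900 ≈ 33.058764

33.0588


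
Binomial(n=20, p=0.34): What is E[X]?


E[X] = n*p = 20 * 0.34 = 6.8

6.8


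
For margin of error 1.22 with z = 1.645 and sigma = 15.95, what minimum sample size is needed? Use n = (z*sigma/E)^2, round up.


z*sigma/E = 1.645 * 15.95 / 1.22 = 104951/4880 ≈ 21.506352
(z*sigma/E)^2 ≈ 462.523196
round up: n = 463

463


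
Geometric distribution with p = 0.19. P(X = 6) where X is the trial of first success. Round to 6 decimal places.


P = (1-p)^(k-1) * p
(1-p)^(k-1) = 0.81^5 ≈ 0.3486784
P = 0.3486784 * 0.19 ≈ 0.06624890

0.066249


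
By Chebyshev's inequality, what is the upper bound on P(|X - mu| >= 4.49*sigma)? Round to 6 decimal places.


P <= 1/k^2
k^2 = 4.49^2 = 20.1601
1/k^2 = 1 / 20.1601 ≈ 0.04960293

0.049603


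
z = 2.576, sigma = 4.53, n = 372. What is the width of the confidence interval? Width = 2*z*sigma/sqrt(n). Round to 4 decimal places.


width = 2*z*sigma/sqrt(n)
2*z*sigma = 2 * 2.576 * 4.53 = 23.33856
sqrt(372) ≈ 19.287302
width = 23.33856 / 19.287302 ≈ 1.210048

1.2100


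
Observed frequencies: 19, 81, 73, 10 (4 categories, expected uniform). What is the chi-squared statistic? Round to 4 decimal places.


chi2 = sum((O-E)^2/E), E = total/4
total = 183, E = 183/4 = 45.75
(19 - 45.75)^2 / 45.75 = 715.5625 / 45.75 = 11449/732 ≈ 15.640710
(81 - 45.75)^2 / 45.75 = 1242.5625 / 45.75 = 6627/244 ≈ 27.159836
(73 - 45.75)^2 / 45.75 = 742.5625 / 45.75 = 11881/732 ≈ 16.230874
(10 - 45.75)^2 / 45.75 = 1278.0625 / 45.75 = 20449/732 ≈ 27.935792
chi2 = 5305/61 ≈ 86.967213

86.9672


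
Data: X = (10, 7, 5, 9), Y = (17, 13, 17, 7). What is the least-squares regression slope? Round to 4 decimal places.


b = sum((xi-xbar)(yi-ybar)) / sum((xi-xbar)^2)
n = 4, xbar = 31/4 = 7.75, ybar = 54/4 = 13.5
Sxy = sum((xi-xbar)(yi-ybar)) = -9.5
Sxx = sum((xi-xbar)^2) = 14.75
b = Sxy / Sxx = -38/59 ≈ -0.644068

-0.6441


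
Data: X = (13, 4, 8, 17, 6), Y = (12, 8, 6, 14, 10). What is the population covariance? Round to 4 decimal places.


Cov = (1/n)*sum((xi-xbar)(yi-ybar))
n = 5, xbar = 48/5 = 9.6, ybar = 50/5 = 10
sum((xi-xbar)(yi-ybar)) = 54
Cov = 54 / 5 = 10.8

10.8000


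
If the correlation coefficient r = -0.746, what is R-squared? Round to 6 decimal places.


R^2 = r^2 = (-0.746)^2 = 0.556516

0.556516


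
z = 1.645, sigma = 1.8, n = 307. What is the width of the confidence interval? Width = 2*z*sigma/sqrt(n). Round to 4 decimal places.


width = 2*z*sigma/sqrt(n)
2*z*sigma = 2 * 1.645 * 1.8 = 5.922
sqrt(307) ≈ 17.521415
width = 5.922 / 17.521415 ≈ 0.337986

0.3380


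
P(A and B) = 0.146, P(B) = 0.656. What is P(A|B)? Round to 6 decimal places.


P(A|B) = P(A and B) / P(B) = 0.146 / 0.656 = 73/328 ≈ 0.22256098

0.222561


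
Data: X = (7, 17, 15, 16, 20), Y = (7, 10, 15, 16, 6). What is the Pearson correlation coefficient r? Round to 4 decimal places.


r = sum((xi-xbar)(yi-ybar)) / sqrt(sum((xi-xbar)^2) * sum((yi-ybar)^2))
n = 5, xbar = 75/5 = 15, ybar = 54/5 = 10.8
Sxy = sum((xi-xbar)(yi-ybar)) = 10
Sxx = sum((xi-xbar)^2) = 94
Syy = sum((yi-ybar)^2) = 82.8
sqrt(Sxx*Syy) ≈ 88.222446
r = Sxy / sqrt(Sxx*Syy) = 10 / 88.222446 ≈ 0.113350

0.1133


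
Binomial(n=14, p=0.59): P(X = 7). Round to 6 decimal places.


P = C(n,k) * p^k * (1-p)^(n-k)
C(14,7) = 3432
p^k = 0.59^7 ≈ 0.02488651
(1-p)^(n-k) = 0.41^7 ≈ 0.001947543
P = 3432 * 0.02488651 * 0.001947543 ≈ 0.166341

0.166341


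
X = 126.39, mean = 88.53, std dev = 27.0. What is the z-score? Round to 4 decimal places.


z = (X - mu) / sigma
X - mu = 126.39 - 88.53 = 37.86
z = 37.86 / 27.0 = 631/450 ≈ 1.402222

1.4022


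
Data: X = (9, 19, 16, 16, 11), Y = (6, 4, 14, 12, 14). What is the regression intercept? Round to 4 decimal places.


a = ybar - b*xbar, where b = sum((xi-xbar)(yi-ybar)) / sum((xi-xbar)^2)
n = 5, xbar = 71/5 = 14.2, ybar = 50/5 = 10
Sxy = sum((xi-xbar)(yi-ybar)) = -10
Sxx = sum((xi-xbar)^2) = 66.8
b = Sxy / Sxx = -25/167 ≈ -0.149701
a = 10 - (-0.149701) * 14.2 = 2025/167 ≈ 12.125749

12.1257


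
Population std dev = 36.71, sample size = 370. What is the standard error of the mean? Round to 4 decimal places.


SE = sigma / sqrt(n)
sqrt(370) ≈ 19.235384
SE = 36.71 / 19.235384 ≈ 1.908462

1.9085


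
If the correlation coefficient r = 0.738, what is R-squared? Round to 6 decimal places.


R^2 = r^2 = (0.738)^2 = 0.544644

0.544644


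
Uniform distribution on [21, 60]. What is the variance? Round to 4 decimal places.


Var = (b-a)^2 / 12
(b-a)^2 = (60 - 21)^2 = 1521
Var = 1521/12 = 126.75

126.7500


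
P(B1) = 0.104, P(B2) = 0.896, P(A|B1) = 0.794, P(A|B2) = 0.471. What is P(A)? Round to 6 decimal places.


P(A) = P(A|B1)*P(B1) + P(A|B2)*P(B2)
P(A|B1)*P(B1) = 0.794 * 0.104 = 0.082576
P(A|B2)*P(B2) = 0.471 * 0.896 = 0.422016
P(A) = 0.082576 + 0.422016 = 0.504592

0.504592


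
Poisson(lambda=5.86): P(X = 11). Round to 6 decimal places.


P = e^(-lam) * lam^k / k!
e^(-5.86) ≈ 0.002851244
lam^k = 5.86^11 ≈ 279816793.899211
k! = 11! = 39916800
P = 0.002851244 * 279816793.899211 / 39916800 ≈ 0.019987

0.019987


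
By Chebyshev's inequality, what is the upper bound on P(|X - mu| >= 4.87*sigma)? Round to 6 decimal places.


P <= 1/k^2
k^2 = 4.87^2 = 23.7169
1/k^2 = 1 / 23.7169 ≈ 0.04216403

0.042164


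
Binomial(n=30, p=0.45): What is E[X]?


E[X] = n*p = 30 * 0.45 = 13.5

13.5


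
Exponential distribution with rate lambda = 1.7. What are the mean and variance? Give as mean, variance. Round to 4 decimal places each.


mean = 1/lam, var = 1/lam^2
mean = 1 / 1.7 = 10/17 ≈ 0.588235
lam^2 = 1.7^2 = 2.89
var = 1 / 2.89 = 100/289 ≈ 0.346021

0.5882, 0.3460


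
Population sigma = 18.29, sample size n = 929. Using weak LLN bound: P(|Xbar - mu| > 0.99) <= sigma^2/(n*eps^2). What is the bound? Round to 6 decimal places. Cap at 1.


bound = min(1, sigma^2/(n*eps^2))
sigma^2 = 18.29^2 = 334.5241
n*eps^2 = 929 * 0.99^2 = 929 * 0.9801 = 910.5129
sigma^2/(n*eps^2) = 334.5241 / 910.5129 ≈ 0.36740182

0.367402


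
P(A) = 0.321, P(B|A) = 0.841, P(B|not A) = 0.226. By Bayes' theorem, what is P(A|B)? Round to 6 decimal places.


P(A|B) = P(B|A)*P(A) / P(B), P(B) = P(B|A)*P(A) + P(B|not A)*P(not A)
P(B|A)*P(A) = 0.841 * 0.321 = 0.269961
P(B|not A)*P(not A) = 0.226 * 0.679 = 0.153454
P(B) = 0.269961 + 0.153454 = 0.423415
P(A|B) = 0.269961 / 0.423415 ≈ 0.63758015

0.637580


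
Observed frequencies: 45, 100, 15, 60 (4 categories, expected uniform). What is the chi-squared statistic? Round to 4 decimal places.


chi2 = sum((O-E)^2/E), E = total/4
total = 220, E = 220/4 = 55
(45 - 55)^2 / 55 = 100 / 55 = 20/11 ≈ 1.818182
(100 - 55)^2 / 55 = 2025 / 55 = 405/11 ≈ 36.818182
(15 - 55)^2 / 55 = 1600 / 55 = 320/11 ≈ 29.090909
(60 - 55)^2 / 55 = 25 / 55 = 5/11 ≈ 0.454545
chi2 = 750/11 ≈ 68.181818

68.1818


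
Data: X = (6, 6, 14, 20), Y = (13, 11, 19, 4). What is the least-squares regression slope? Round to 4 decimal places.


b = sum((xi-xbar)(yi-ybar)) / sum((xi-xbar)^2)
n = 4, xbar = 46/4 = 11.5, ybar = 47/4 = 11.75
Sxy = sum((xi-xbar)(yi-ybar)) = -50.5
Sxx = sum((xi-xbar)^2) = 139
b = Sxy / Sxx = -101/278 ≈ -0.363309

-0.3633


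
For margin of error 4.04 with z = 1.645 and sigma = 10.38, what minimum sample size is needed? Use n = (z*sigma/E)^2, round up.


z*sigma/E = 1.645 * 10.38 / 4.04 ≈ 4.226510
(z*sigma/E)^2 ≈ 17.863386
round up: n = 18

18


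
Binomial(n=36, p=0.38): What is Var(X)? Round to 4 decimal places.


Var = n*p*(1-p) = 36 * 0.38 * 0.62 = 8.4816

8.4816


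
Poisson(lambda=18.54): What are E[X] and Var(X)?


E[X] = Var(X) = lambda = 18.54

18.54, 18.54


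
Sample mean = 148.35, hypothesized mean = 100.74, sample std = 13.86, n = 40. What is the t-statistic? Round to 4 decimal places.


t = (xbar - mu0) / (s/sqrt(n))
xbar - mu0 = 148.35 - 100.74 = 47.61
sqrt(40) ≈ 6.32455532
s/sqrt(n) = 13.86 / 6.32455532 ≈ 2.19145842
t = 47.61 / 2.19145842 ≈ 21.725258

21.7253


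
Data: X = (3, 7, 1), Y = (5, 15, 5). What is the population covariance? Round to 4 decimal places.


Cov = (1/n)*sum((xi-xbar)(yi-ybar))
n = 3, xbar = 11/3 ≈ 3.666667, ybar = 25/3 ≈ 8.333333
sum((xi-xbar)(yi-ybar)) = 100/3 ≈ 33.333333
Cov = 33.333333 / 3 = 100/9 ≈ 11.111111

11.1111


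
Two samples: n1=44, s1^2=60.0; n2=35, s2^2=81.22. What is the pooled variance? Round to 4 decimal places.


sp^2 = ((n1-1)*s1^2 + (n2-1)*s2^2)/(n1+n2-2)
(n1-1)*s1^2 = 43 * 60.0 = 2580
(n2-1)*s2^2 = 34 * 81.22 = 2761.48
numerator = 2580 + 2761.48 = 5341.48
n1+n2-2 = 77
sp^2 = 5341.48 / 77 = 133537/1925 ≈ 69.369870

69.3699


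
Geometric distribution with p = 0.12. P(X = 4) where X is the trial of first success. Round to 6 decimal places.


P = (1-p)^(k-1) * p
(1-p)^(k-1) = 0.88^3 = 0.681472
P = 0.681472 * 0.12 = 0.08177664

0.081777


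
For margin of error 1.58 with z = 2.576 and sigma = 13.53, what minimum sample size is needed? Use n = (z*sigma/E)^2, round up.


z*sigma/E = 2.576 * 13.53 / 1.58 = 217833/9875 ≈ 22.059038
(z*sigma/E)^2 ≈ 486.601156
round up: n = 487

487


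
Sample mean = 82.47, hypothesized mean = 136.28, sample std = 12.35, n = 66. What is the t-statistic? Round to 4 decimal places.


t = (xbar - mu0) / (s/sqrt(n))
xbar - mu0 = 82.47 - 136.28 = -53.81
sqrt(66) ≈ 8.12403840
s/sqrt(n) = 12.35 / 8.12403840 ≈ 1.52017991
t = -53.81 / 1.52017991 ≈ -35.397126

-35.3971


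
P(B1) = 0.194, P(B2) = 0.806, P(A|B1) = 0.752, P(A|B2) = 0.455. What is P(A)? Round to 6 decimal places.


P(A) = P(A|B1)*P(B1) + P(A|B2)*P(B2)
P(A|B1)*P(B1) = 0.752 * 0.194 = 0.145888
P(A|B2)*P(B2) = 0.455 * 0.806 = 0.36673
P(A) = 0.145888 + 0.36673 = 0.512618

0.512618


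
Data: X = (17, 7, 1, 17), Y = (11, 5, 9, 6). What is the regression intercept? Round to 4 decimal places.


a = ybar - b*xbar, where b = sum((xi-xbar)(yi-ybar)) / sum((xi-xbar)^2)
n = 4, xbar = 42/4 = 10.5, ybar = 31/4 = 7.75
Sxy = sum((xi-xbar)(yi-ybar)) = 7.5
Sxx = sum((xi-xbar)^2) = 187
b = Sxy / Sxx = 15/374 ≈ 0.040107
a = 7.75 - 0.040107 * 10.5 = 2741/374 ≈ 7.328877

7.3289


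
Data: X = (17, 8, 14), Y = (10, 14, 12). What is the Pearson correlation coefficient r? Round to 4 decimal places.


r = sum((xi-xbar)(yi-ybar)) / sqrt(sum((xi-xbar)^2) * sum((yi-ybar)^2))
n = 3, xbar = 39/3 = 13, ybar = 36/3 = 12
Sxy = sum((xi-xbar)(yi-ybar)) = -18
Sxx = sum((xi-xbar)^2) = 42
Syy = sum((yi-ybar)^2) = 8
sqrt(Sxx*Syy) ≈ 18.330303
r = Sxy / sqrt(Sxx*Syy) = -18 / 18.330303 ≈ -0.981981

-0.9820


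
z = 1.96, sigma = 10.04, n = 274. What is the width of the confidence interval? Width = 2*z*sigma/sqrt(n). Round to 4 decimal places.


width = 2*z*sigma/sqrt(n)
2*z*sigma = 2 * 1.96 * 10.04 = 39.3568
sqrt(274) ≈ 16.552945
width = 39.3568 / 16.552945 ≈ 2.377631

2.3776


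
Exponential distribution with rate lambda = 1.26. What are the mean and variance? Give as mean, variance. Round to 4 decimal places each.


mean = 1/lam, var = 1/lam^2
mean = 1 / 1.26 = 50/63 ≈ 0.793651
lam^2 = 1.26^2 = 1.5876
var = 1 / 1.5876 = 2500/3969 ≈ 0.629882

0.7937, 0.6299


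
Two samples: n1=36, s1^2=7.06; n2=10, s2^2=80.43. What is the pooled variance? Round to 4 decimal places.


sp^2 = ((n1-1)*s1^2 + (n2-1)*s2^2)/(n1+n2-2)
(n1-1)*s1^2 = 35 * 7.06 = 247.1
(n2-1)*s2^2 = 9 * 80.43 = 723.87
numerator = 247.1 + 723.87 = 970.97
n1+n2-2 = 44
sp^2 = 970.97 / 44 = 22.0675

22.0675


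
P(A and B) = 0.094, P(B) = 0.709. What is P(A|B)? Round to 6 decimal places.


P(A|B) = P(A and B) / P(B) = 0.094 / 0.709 = 94/709 ≈ 0.13258110

0.132581


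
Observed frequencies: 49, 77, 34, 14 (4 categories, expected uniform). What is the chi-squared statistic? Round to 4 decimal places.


chi2 = sum((O-E)^2/E), E = total/4
total = 174, E = 174/4 = 43.5
(49 - 43.5)^2 / 43.5 = 30.25 / 43.5 = 121/174 ≈ 0.695402
(77 - 43.5)^2 / 43.5 = 1122.25 / 43.5 = 4489/174 ≈ 25.798851
(34 - 43.5)^2 / 43.5 = 90.25 / 43.5 = 361/174 ≈ 2.074713
(14 - 43.5)^2 / 43.5 = 870.25 / 43.5 = 3481/174 ≈ 20.005747
chi2 = 4226/87 ≈ 48.574713

48.5747


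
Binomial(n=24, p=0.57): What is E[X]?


E[X] = n*p = 24 * 0.57 = 13.68

13.68


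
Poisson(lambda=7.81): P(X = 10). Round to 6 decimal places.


P = e^(-lam) * lam^k / k!
e^(-7.81) ≈ 0.0004056580
lam^k = 7.81^10 ≈ 844326341.622103
k! = 10! = 3628800
P = 0.0004056580 * 844326341.622103 / 3628800 ≈ 0.094386

0.094386


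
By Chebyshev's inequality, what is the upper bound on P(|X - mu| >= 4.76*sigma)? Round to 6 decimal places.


P <= 1/k^2
k^2 = 4.76^2 = 22.6576
1/k^2 = 1 / 22.6576 ≈ 0.04413530

0.044135


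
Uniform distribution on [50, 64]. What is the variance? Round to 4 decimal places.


Var = (b-a)^2 / 12
(b-a)^2 = (64 - 50)^2 = 196
Var = 196/12 ≈ 16.333333

16.3333


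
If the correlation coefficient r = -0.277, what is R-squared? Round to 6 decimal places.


R^2 = r^2 = (-0.277)^2 = 0.076729

0.076729


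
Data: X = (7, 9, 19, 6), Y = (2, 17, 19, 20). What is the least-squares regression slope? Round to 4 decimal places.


b = sum((xi-xbar)(yi-ybar)) / sum((xi-xbar)^2)
n = 4, xbar = 41/4 = 10.25, ybar = 58/4 = 14.5
Sxy = sum((xi-xbar)(yi-ybar)) = 53.5
Sxx = sum((xi-xbar)^2) = 106.75
b = Sxy / Sxx = 214/427 ≈ 0.501171

0.5012


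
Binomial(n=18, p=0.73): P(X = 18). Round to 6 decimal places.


P = C(n,k) * p^k * (1-p)^(n-k)
C(18,18) = 1
p^k = 0.73^18 ≈ 0.003465864
(1-p)^(n-k) = 0.27^0 = 1
P = 1 * 0.003465864 * 1 ≈ 0.003466

0.003466


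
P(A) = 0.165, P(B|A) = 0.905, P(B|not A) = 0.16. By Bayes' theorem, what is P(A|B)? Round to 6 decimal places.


P(A|B) = P(B|A)*P(A) / P(B), P(B) = P(B|A)*P(A) + P(B|not A)*P(not A)
P(B|A)*P(A) = 0.905 * 0.165 = 0.149325
P(B|not A)*P(not A) = 0.16 * 0.835 = 0.1336
P(B) = 0.149325 + 0.1336 = 0.282925
P(A|B) = 0.149325 / 0.282925 ≈ 0.52779005

0.527790


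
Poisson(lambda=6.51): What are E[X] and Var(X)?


E[X] = Var(X) = lambda = 6.51

6.51, 6.51


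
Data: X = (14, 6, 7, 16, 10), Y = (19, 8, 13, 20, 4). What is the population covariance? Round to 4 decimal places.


Cov = (1/n)*sum((xi-xbar)(yi-ybar))
n = 5, xbar = 53/5 = 10.6, ybar = 64/5 = 12.8
sum((xi-xbar)(yi-ybar)) = 86.6
Cov = 86.6 / 5 = 17.32

17.3200


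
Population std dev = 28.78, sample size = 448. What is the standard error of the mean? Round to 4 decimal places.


SE = sigma / sqrt(n)
sqrt(448) ≈ 21.166010
SE = 28.78 / 21.166010 ≈ 1.359727

1.3597


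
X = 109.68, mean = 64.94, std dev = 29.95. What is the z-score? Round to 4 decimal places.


z = (X - mu) / sigma
X - mu = 109.68 - 64.94 = 44.74
z = 44.74 / 29.95 = 4474/2995 ≈ 1.493823

1.4938


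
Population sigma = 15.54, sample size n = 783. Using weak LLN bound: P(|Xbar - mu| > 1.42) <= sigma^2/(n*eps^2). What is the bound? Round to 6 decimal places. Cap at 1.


bound = min(1, sigma^2/(n*eps^2))
sigma^2 = 15.54^2 = 241.4916
n*eps^2 = 783 * 1.42^2 = 783 * 2.0164 = 1578.8412
sigma^2/(n*eps^2) = 241.4916 / 1578.8412 ≈ 0.15295496

0.152955


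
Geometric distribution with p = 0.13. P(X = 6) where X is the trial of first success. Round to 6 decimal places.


P = (1-p)^(k-1) * p
(1-p)^(k-1) = 0.87^5 ≈ 0.4984209
P = 0.4984209 * 0.13 ≈ 0.06479472

0.064795


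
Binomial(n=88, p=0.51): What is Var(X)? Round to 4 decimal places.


Var = n*p*(1-p) = 88 * 0.51 * 0.49 = 21.9912

21.9912


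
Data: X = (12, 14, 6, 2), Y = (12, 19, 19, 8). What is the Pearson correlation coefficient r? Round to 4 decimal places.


r = sum((xi-xbar)(yi-ybar)) / sqrt(sum((xi-xbar)^2) * sum((yi-ybar)^2))
n = 4, xbar = 34/4 = 8.5, ybar = 58/4 = 14.5
Sxy = sum((xi-xbar)(yi-ybar)) = 47
Sxx = sum((xi-xbar)^2) = 91
Syy = sum((yi-ybar)^2) = 89
sqrt(Sxx*Syy) ≈ 89.994444
r = Sxy / sqrt(Sxx*Syy) = 47 / 89.994444 ≈ 0.522254

0.5223


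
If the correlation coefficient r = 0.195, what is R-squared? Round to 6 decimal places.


R^2 = r^2 = (0.195)^2 = 0.038025

0.038025


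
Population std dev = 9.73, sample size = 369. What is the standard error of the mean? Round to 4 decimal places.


SE = sigma / sqrt(n)
sqrt(369) ≈ 19.209373
SE = 9.73 / 19.209373 ≈ 0.506524

0.5065


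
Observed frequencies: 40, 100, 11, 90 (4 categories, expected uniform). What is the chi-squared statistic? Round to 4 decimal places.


chi2 = sum((O-E)^2/E), E = total/4
total = 241, E = 241/4 = 60.25
(40 - 60.25)^2 / 60.25 = 410.0625 / 60.25 = 6561/964 ≈ 6.806017
(100 - 60.25)^2 / 60.25 = 1580.0625 / 60.25 = 25281/964 ≈ 26.225104
(11 - 60.25)^2 / 60.25 = 2425.5625 / 60.25 = 38809/964 ≈ 40.258299
(90 - 60.25)^2 / 60.25 = 885.0625 / 60.25 = 14161/964 ≈ 14.689834
chi2 = 21203/241 ≈ 87.979253

87.9793


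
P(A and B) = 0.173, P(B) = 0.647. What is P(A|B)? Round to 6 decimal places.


P(A|B) = P(A and B) / P(B) = 0.173 / 0.647 = 173/647 ≈ 0.26738794

0.267388


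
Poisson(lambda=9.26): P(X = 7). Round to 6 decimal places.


P = e^(-lam) * lam^k / k!
e^(-9.26) ≈ 0.00009515533
lam^k = 9.26^7 ≈ 5838172.283150
k! = 7! = 5040
P = 0.00009515533 * 5838172.283150 / 5040 ≈ 0.110225

0.110225


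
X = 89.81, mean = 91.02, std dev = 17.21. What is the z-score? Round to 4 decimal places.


z = (X - mu) / sigma
X - mu = 89.81 - 91.02 = -1.21
z = -1.21 / 17.21 = -121/1721 ≈ -0.070308

-0.0703


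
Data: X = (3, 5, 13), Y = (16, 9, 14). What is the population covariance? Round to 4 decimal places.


Cov = (1/n)*sum((xi-xbar)(yi-ybar))
n = 3, xbar = 21/3 = 7, ybar = 39/3 = 13
sum((xi-xbar)(yi-ybar)) = 2
Cov = 2 / 3 = 2/3 ≈ 0.666667

0.6667


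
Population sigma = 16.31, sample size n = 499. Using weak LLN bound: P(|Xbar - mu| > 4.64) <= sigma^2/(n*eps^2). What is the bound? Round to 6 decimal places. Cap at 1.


bound = min(1, sigma^2/(n*eps^2))
sigma^2 = 16.31^2 = 266.0161
n*eps^2 = 499 * 4.64^2 = 499 * 21.5296 = 10743.2704
sigma^2/(n*eps^2) = 266.0161 / 10743.2704 ≈ 0.02476118

0.024761


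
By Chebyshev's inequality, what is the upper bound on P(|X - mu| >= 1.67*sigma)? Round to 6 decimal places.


P <= 1/k^2
k^2 = 1.67^2 = 2.7889
1/k^2 = 1 / 2.7889 ≈ 0.35856431

0.358564


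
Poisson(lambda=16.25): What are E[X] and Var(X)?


E[X] = Var(X) = lambda = 16.25

16.25, 16.25


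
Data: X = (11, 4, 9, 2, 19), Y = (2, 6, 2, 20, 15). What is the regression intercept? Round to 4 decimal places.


a = ybar - b*xbar, where b = sum((xi-xbar)(yi-ybar)) / sum((xi-xbar)^2)
n = 5, xbar = 45/5 = 9, ybar = 45/5 = 9
Sxy = sum((xi-xbar)(yi-ybar)) = -16
Sxx = sum((xi-xbar)^2) = 178
b = Sxy / Sxx = -8/89 ≈ -0.089888
a = 9 - (-0.089888) * 9 = 873/89 ≈ 9.808989

9.8090


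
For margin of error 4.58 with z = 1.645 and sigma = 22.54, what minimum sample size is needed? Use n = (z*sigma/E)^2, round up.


z*sigma/E = 1.645 * 22.54 / 4.58 ≈ 8.095699
(z*sigma/E)^2 ≈ 65.540337
round up: n = 66

66


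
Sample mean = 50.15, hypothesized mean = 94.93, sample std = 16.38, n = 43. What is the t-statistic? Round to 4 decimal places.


t = (xbar - mu0) / (s/sqrt(n))
xbar - mu0 = 50.15 - 94.93 = -44.78
sqrt(43) ≈ 6.55743852
s/sqrt(n) = 16.38 / 6.55743852 ≈ 2.49792658
t = -44.78 / 2.49792658 ≈ -17.926868

-17.9269


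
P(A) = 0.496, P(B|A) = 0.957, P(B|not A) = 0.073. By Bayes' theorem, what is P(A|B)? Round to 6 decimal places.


P(A|B) = P(B|A)*P(A) / P(B), P(B) = P(B|A)*P(A) + P(B|not A)*P(not A)
P(B|A)*P(A) = 0.957 * 0.496 = 0.474672
P(B|not A)*P(not A) = 0.073 * 0.504 = 0.036792
P(B) = 0.474672 + 0.036792 = 0.511464
P(A|B) = 0.474672 / 0.511464 ≈ 0.92806532

0.928065
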